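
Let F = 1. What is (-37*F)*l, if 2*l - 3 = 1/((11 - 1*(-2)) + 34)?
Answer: -2627/47 ≈ -55.894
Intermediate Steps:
l = 71/47 (l = 3/2 + 1/(2*((11 - 1*(-2)) + 34)) = 3/2 + 1/(2*((11 + 2) + 34)) = 3/2 + 1/(2*(13 + 34)) = 3/2 + (1/2)/47 = 3/2 + (1/2)*(1/47) = 3/2 + 1/94 = 71/47 ≈ 1.5106)
(-37*F)*l = -37*1*(71/47) = -37*71/47 = -2627/47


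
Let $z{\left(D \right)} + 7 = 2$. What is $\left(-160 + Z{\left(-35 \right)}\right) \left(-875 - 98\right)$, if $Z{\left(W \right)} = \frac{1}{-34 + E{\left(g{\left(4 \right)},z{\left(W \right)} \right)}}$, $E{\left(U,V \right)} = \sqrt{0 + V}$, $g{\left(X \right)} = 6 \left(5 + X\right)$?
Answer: $\frac{180777562}{1161} + \frac{973 i \sqrt{5}}{1161} \approx 1.5571 \cdot 10^{5} + 1.874 i$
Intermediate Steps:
$g{\left(X \right)} = 30 + 6 X$
$z{\left(D \right)} = -5$ ($z{\left(D \right)} = -7 + 2 = -5$)
$E{\left(U,V \right)} = \sqrt{V}$
$Z{\left(W \right)} = \frac{1}{-34 + i \sqrt{5}}$ ($Z{\left(W \right)} = \frac{1}{-34 + \sqrt{-5}} = \frac{1}{-34 + i \sqrt{5}}$)
$\left(-160 + Z{\left(-35 \right)}\right) \left(-875 - 98\right) = \left(-160 - \left(\frac{34}{1161} + \frac{i \sqrt{5}}{1161}\right)\right) \left(-875 - 98\right) = \left(- \frac{185794}{1161} - \frac{i \sqrt{5}}{1161}\right) \left(-973\right) = \frac{180777562}{1161} + \frac{973 i \sqrt{5}}{1161}$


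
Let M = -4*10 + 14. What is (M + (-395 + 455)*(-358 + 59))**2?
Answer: 322777156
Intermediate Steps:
M = -26 (M = -40 + 14 = -26)
(M + (-395 + 455)*(-358 + 59))**2 = (-26 + (-395 + 455)*(-358 + 59))**2 = (-26 + 60*(-299))**2 = (-26 - 17940)**2 = (-17966)**2 = 322777156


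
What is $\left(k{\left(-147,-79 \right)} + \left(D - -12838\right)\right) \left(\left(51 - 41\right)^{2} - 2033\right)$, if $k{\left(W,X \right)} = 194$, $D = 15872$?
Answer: $-55871432$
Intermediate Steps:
$\left(k{\left(-147,-79 \right)} + \left(D - -12838\right)\right) \left(\left(51 - 41\right)^{2} - 2033\right) = \left(194 + \left(15872 - -12838\right)\right) \left(\left(51 - 41\right)^{2} - 2033\right) = \left(194 + \left(15872 + 12838\right)\right) \left(10^{2} - 2033\right) = \left(194 + 28710\right) \left(100 - 2033\right) = 28904 \left(-1933\right) = -55871432$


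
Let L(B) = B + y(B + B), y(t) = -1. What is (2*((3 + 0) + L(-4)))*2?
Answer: -8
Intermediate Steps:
L(B) = -1 + B (L(B) = B - 1 = -1 + B)
(2*((3 + 0) + L(-4)))*2 = (2*((3 + 0) + (-1 - 4)))*2 = (2*(3 - 5))*2 = (2*(-2))*2 = -4*2 = -8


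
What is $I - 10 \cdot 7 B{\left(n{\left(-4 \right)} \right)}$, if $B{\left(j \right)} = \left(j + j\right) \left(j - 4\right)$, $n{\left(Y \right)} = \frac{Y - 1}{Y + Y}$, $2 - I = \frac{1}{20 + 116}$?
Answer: $\frac{80867}{272} \approx 297.31$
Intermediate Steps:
$I = \frac{271}{136}$ ($I = 2 - \frac{1}{20 + 116} = 2 - \frac{1}{136} = \frac{271}{136} \approx 1.9926$)
$n{\left(Y \right)} = \frac{-1 + Y}{2 Y}$
$B{\left(j \right)} = 2 j \left(-4 + j\right)$
$I - 10 \cdot 7 B{\left(n{\left(-4 \right)} \right)} = \frac{271}{136} - 10 \cdot 7 \cdot 2 \frac{-1 - 4}{2 \left(-4\right)} \left(-4 + \frac{-1 - 4}{2 \left(-4\right)}\right) = \frac{271}{136} - 10 \cdot 7 \cdot 2 \cdot \frac{1}{2} \left(- \frac{1}{4}\right) \left(-5\right) \left(-4 + \frac{1}{2} \left(- \frac{1}{4}\right) \left(-5\right)\right) = \frac{271}{136} - 10 \cdot 7 \cdot 2 \cdot \frac{5}{8} \left(-4 + \frac{5}{8}\right) = \frac{271}{136} - 10 \cdot 7 \cdot 2 \cdot \frac{5}{8} \left(- \frac{27}{8}\right) = \frac{271}{136} - 10 \cdot 7 \left(- \frac{135}{32}\right) = \frac{271}{136} - - \frac{4725}{16} = \frac{271}{136} + \frac{4725}{16} = \frac{80867}{272}$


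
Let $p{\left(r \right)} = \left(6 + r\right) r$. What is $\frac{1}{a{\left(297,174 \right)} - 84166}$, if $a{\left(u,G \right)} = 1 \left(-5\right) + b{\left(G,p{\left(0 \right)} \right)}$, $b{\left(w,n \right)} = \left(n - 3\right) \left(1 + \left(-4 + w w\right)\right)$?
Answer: $- \frac{1}{174990} \approx -5.7146 \cdot 10^{-6}$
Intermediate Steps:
$p{\left(r \right)} = r \left(6 + r\right)$
$b{\left(w,n \right)} = \left(-3 + n\right) \left(-3 + w^{2}\right)$ ($b{\left(w,n \right)} = \left(-3 + n\right) \left(1 + \left(-4 + w^{2}\right)\right) = \left(-3 + n\right) \left(-3 + w^{2}\right)$)
$a{\left(u,G \right)} = 4 - 3 G^{2}$ ($a{\left(u,G \right)} = 1 \left(-5\right) - \left(-9 + 3 G^{2} - 0 \left(6 + 0\right) G^{2} + 3 \cdot 0 \left(6 + 0\right)\right) = -5 - \left(-9 + 3 G^{2} - 0 \cdot 6 G^{2} + 3 \cdot 0 \cdot 6\right) = -5 + \left(9 - 0 - 3 G^{2} + 0 G^{2}\right) = -5 + \left(9 + 0 - 3 G^{2} + 0\right) = -5 - \left(-9 + 3 G^{2}\right) = 4 - 3 G^{2}$)
$\frac{1}{a{\left(297,174 \right)} - 84166} = \frac{1}{\left(4 - 3 \cdot 174^{2}\right) - 84166} = \frac{1}{\left(4 - 90828\right) - 84166} = \frac{1}{-90824 - 84166} = \frac{1}{-174990} = - \frac{1}{174990}$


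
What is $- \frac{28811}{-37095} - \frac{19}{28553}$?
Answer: $\frac{821935678}{1059173535} \approx 0.77602$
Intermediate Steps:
$- \frac{28811}{-37095} - \frac{19}{28553} = \left(-28811\right) \left(- \frac{1}{37095}\right) - \frac{19}{28553} = \frac{28811}{37095} - \frac{19}{28553} = \frac{821935678}{1059173535}$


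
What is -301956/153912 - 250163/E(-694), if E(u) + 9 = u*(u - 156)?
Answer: -18052017871/7565941966 ≈ -2.3860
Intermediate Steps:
E(u) = -9 + u*(-156 + u) (E(u) = -9 + u*(u - 156) = -9 + u*(-156 + u))
-301956/153912 - 250163/E(-694) = -301956/153912 - 250163/(-9 + (-694)² - 156*(-694)) = -301956*1/153912 - 250163/(-9 + 481636 + 108264) = -25163/12826 - 250163/589891 = -18052017871/7565941966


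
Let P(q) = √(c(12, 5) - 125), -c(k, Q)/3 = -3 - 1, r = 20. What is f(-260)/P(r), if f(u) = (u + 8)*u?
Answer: -65520*I*√113/113 ≈ -6163.6*I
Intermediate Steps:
c(k, Q) = 12 (c(k, Q) = -3*(-3 - 1) = -3*(-4) = 12)
P(q) = I*√113 (P(q) = √(12 - 125) = √(-113) = I*√113)
f(u) = u*(8 + u) (f(u) = (8 + u)*u = u*(8 + u))
f(-260)/P(r) = (-260*(8 - 260))/((I*√113)) = (-260*(-252))*(-I*√113/113) = 65520*(-I*√113/113) = -65520*I*√113/113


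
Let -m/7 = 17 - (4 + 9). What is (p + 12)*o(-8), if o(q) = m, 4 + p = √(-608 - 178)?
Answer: -224 - 28*I*√786 ≈ -224.0 - 785.0*I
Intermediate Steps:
p = -4 + I*√786 (p = -4 + √(-608 - 178) = -4 + √(-786) = -4 + I*√786 ≈ -4.0 + 28.036*I)
m = -28 (m = -7*(17 - (4 + 9)) = -7*(17 - 1*13) = -7*(17 - 13) = -7*4 = -28)
o(q) = -28
(p + 12)*o(-8) = ((-4 + I*√786) + 12)*(-28) = (8 + I*√786)*(-28) = -224 - 28*I*√786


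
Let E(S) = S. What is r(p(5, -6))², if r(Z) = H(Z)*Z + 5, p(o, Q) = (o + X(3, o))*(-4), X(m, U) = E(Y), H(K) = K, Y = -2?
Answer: 22201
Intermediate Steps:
X(m, U) = -2
p(o, Q) = 8 - 4*o (p(o, Q) = (o - 2)*(-4) = (-2 + o)*(-4) = 8 - 4*o)
r(Z) = 5 + Z² (r(Z) = Z*Z + 5 = Z² + 5 = 5 + Z²)
r(p(5, -6))² = (5 + (8 - 4*5)²)² = (5 + (8 - 20)²)² = (5 + (-12)²)² = (5 + 144)² = 149² = 22201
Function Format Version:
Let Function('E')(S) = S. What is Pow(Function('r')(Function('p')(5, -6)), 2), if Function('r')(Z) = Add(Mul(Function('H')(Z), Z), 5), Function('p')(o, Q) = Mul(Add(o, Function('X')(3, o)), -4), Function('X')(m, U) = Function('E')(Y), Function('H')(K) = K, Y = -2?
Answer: 22201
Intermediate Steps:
Function('X')(m, U) = -2
Function('p')(o, Q) = Add(8, Mul(-4, o)) (Function('p')(o, Q) = Mul(Add(o, -2), -4) = Mul(Add(-2, o), -4) = Add(8, Mul(-4, o)))
Function('r')(Z) = Add(5, Pow(Z, 2)) (Function('r')(Z) = Add(Mul(Z, Z), 5) = Add(Pow(Z, 2), 5) = Add(5, Pow(Z, 2)))
Pow(Function('r')(Function('p')(5, -6)), 2) = Pow(Add(5, Pow(Add(8, Mul(-4, 5)), 2)), 2) = Pow(Add(5, Pow(Add(8, -20), 2)), 2) = Pow(Add(5, Pow(-12, 2)), 2) = Pow(Add(5, 144), 2) = Pow(149, 2) = 22201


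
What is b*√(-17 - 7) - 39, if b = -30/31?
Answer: -39 - 60*I*√6/31 ≈ -39.0 - 4.741*I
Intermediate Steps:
b = -30/31 (b = -30*1/31 = -30/31 ≈ -0.96774)
b*√(-17 - 7) - 39 = -30*√(-17 - 7)/31 - 39 = -60*I*√6/31 - 39 = -39 - 60*I*√6/31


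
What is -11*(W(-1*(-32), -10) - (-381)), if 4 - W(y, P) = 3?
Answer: -4202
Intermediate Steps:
W(y, P) = 1 (W(y, P) = 4 - 1*3 = 4 - 3 = 1)
-11*(W(-1*(-32), -10) - (-381)) = -11*(1 - (-381)) = -11*(1 - 1*(-381)) = -11*(1 + 381) = -11*382 = -4202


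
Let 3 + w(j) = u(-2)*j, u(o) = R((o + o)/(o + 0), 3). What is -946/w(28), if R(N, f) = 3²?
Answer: -946/249 ≈ -3.7992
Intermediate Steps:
R(N, f) = 9
u(o) = 9
w(j) = -3 + 9*j
-946/w(28) = -946/(-3 + 9*28) = -946/(-3 + 252) = -946/249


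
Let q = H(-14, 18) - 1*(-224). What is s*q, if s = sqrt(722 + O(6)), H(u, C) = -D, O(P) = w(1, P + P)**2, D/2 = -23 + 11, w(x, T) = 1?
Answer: 248*sqrt(723) ≈ 6668.4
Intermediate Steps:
D = -24 (D = 2*(-23 + 11) = 2*(-12) = -24)
O(P) = 1 (O(P) = 1**2 = 1)
H(u, C) = 24 (H(u, C) = -1*(-24) = 24)
s = sqrt(723) (s = sqrt(722 + 1) = sqrt(723) ≈ 26.889)
q = 248 (q = 24 - 1*(-224) = 24 + 224 = 248)
s*q = sqrt(723)*248 = 248*sqrt(723)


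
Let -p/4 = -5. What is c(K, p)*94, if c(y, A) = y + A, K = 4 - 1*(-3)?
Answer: 2538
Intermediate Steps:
K = 7 (K = 4 + 3 = 7)
p = 20 (p = -4*(-5) = 20)
c(y, A) = A + y
c(K, p)*94 = (20 + 7)*94 = 27*94 = 2538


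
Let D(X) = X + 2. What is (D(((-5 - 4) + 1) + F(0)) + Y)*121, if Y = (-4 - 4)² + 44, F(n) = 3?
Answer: 12705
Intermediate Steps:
D(X) = 2 + X
Y = 108 (Y = (-8)² + 44 = 64 + 44 = 108)
(D(((-5 - 4) + 1) + F(0)) + Y)*121 = ((2 + (((-5 - 4) + 1) + 3)) + 108)*121 = ((2 + ((-9 + 1) + 3)) + 108)*121 = ((2 + (-8 + 3)) + 108)*121 = ((2 - 5) + 108)*121 = (-3 + 108)*121 = 105*121 = 12705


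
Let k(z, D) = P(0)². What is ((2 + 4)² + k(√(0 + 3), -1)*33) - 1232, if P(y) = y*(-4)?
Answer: -1196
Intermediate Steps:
P(y) = -4*y
k(z, D) = 0 (k(z, D) = (-4*0)² = 0² = 0)
((2 + 4)² + k(√(0 + 3), -1)*33) - 1232 = ((2 + 4)² + 0*33) - 1232 = (6² + 0) - 1232 = (36 + 0) - 1232 = 36 - 1232 = -1196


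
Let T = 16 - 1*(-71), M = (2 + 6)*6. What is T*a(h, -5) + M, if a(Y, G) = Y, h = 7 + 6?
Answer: 1179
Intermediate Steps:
h = 13
M = 48 (M = 8*6 = 48)
T = 87 (T = 16 + 71 = 87)
T*a(h, -5) + M = 87*13 + 48 = 1131 + 48 = 1179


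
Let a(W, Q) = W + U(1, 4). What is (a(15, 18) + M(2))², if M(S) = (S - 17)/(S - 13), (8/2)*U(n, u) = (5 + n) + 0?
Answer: 154449/484 ≈ 319.11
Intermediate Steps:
U(n, u) = 5/4 + n/4 (U(n, u) = ((5 + n) + 0)/4 = (5 + n)/4 = 5/4 + n/4)
a(W, Q) = 3/2 + W (a(W, Q) = W + (5/4 + (¼)*1) = W + (5/4 + ¼) = W + 3/2 = 3/2 + W)
M(S) = (-17 + S)/(-13 + S)
(a(15, 18) + M(2))² = ((3/2 + 15) + (-17 + 2)/(-13 + 2))² = (33/2 - 15/(-11))² = (33/2 - 1/11*(-15))² = (33/2 + 15/11)² = (393/22)² = 154449/484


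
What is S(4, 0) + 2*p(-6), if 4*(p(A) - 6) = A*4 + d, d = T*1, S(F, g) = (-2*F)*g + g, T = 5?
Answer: 5/2 ≈ 2.5000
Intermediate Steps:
S(F, g) = g - 2*F*g (S(F, g) = -2*F*g + g = g - 2*F*g)
d = 5 (d = 5*1 = 5)
p(A) = 29/4 + A (p(A) = 6 + (A*4 + 5)/4 = 6 + (4*A + 5)/4 = 6 + (5 + 4*A)/4 = 6 + (5/4 + A) = 29/4 + A)
S(4, 0) + 2*p(-6) = 0*(1 - 2*4) + 2*(29/4 - 6) = 0*(1 - 8) + 2*(5/4) = 0*(-7) + 5/2 = 0 + 5/2 = 5/2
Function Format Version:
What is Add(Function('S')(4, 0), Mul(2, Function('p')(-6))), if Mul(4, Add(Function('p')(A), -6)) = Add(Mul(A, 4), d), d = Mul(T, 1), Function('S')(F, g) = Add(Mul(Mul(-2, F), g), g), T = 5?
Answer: Rational(5, 2) ≈ 2.5000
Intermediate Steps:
Function('S')(F, g) = Add(g, Mul(-2, F, g)) (Function('S')(F, g) = Add(Mul(-2, F, g), g) = Add(g, Mul(-2, F, g)))
d = 5 (d = Mul(5, 1) = 5)
Function('p')(A) = Add(Rational(29, 4), A) (Function('p')(A) = Add(6, Mul(Rational(1, 4), Add(Mul(A, 4), 5))) = Add(6, Mul(Rational(1, 4), Add(Mul(4, A), 5))) = Add(6, Mul(Rational(1, 4), Add(5, Mul(4, A)))) = Add(6, Add(Rational(5, 4), A)) = Add(Rational(29, 4), A))
Add(Function('S')(4, 0), Mul(2, Function('p')(-6))) = Add(Mul(0, Add(1, Mul(-2, 4))), Mul(2, Add(Rational(29, 4), -6))) = Add(Mul(0, Add(1, -8)), Mul(2, Rational(5, 4))) = Add(Mul(0, -7), Rational(5, 2)) = Add(0, Rational(5, 2)) = Rational(5, 2)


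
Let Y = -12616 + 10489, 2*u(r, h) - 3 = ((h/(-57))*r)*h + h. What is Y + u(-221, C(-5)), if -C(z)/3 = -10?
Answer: -13899/38 ≈ -365.76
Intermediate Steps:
C(z) = 30 (C(z) = -3*(-10) = 30)
u(r, h) = 3/2 + h/2 - r*h²/114 (u(r, h) = 3/2 + (((h/(-57))*r)*h + h)/2 = 3/2 + (((h*(-1/57))*r)*h + h)/2 = 3/2 + (((-h/57)*r)*h + h)/2 = 3/2 + ((-h*r/57)*h + h)/2 = 3/2 + (-r*h²/57 + h)/2 = 3/2 + (h - r*h²/57)/2 = 3/2 + (h/2 - r*h²/114) = 3/2 + h/2 - r*h²/114)
Y = -2127
Y + u(-221, C(-5)) = -2127 + (3/2 + (½)*30 - 1/114*(-221)*30²) = -2127 + (3/2 + 15 - 1/114*(-221)*900) = -2127 + (3/2 + 15 + 33150/19) = -2127 + 66927/38 = -13899/38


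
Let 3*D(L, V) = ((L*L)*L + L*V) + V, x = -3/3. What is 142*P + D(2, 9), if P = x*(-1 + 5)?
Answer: -1669/3 ≈ -556.33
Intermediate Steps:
x = -1 (x = -3*⅓ = -1)
D(L, V) = V/3 + L³/3 + L*V/3 (D(L, V) = (((L*L)*L + L*V) + V)/3 = ((L²*L + L*V) + V)/3 = ((L³ + L*V) + V)/3 = (V + L³ + L*V)/3 = V/3 + L³/3 + L*V/3)
P = -4 (P = -(-1 + 5) = -1*4 = -4)
142*P + D(2, 9) = 142*(-4) + ((⅓)*9 + (⅓)*2³ + (⅓)*2*9) = -568 + (3 + (⅓)*8 + 6) = -568 + (3 + 8/3 + 6) = -568 + 35/3 = -1669/3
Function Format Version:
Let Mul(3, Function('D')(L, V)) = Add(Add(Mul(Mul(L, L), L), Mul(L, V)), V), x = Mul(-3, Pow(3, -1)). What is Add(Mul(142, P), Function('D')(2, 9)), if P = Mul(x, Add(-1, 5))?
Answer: Rational(-1669, 3) ≈ -556.33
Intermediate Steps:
x = -1 (x = Mul(-3, Rational(1, 3)) = -1)
Function('D')(L, V) = Add(Mul(Rational(1, 3), V), Mul(Rational(1, 3), Pow(L, 3)), Mul(Rational(1, 3), L, V)) (Function('D')(L, V) = Mul(Rational(1, 3), Add(Add(Mul(Mul(L, L), L), Mul(L, V)), V)) = Mul(Rational(1, 3), Add(Add(Mul(Pow(L, 2), L), Mul(L, V)), V)) = Mul(Rational(1, 3), Add(Add(Pow(L, 3), Mul(L, V)), V)) = Mul(Rational(1, 3), Add(V, Pow(L, 3), Mul(L, V))) = Add(Mul(Rational(1, 3), V), Mul(Rational(1, 3), Pow(L, 3)), Mul(Rational(1, 3), L, V)))
P = -4 (P = Mul(-1, Add(-1, 5)) = Mul(-1, 4) = -4)
Add(Mul(142, P), Function('D')(2, 9)) = Add(Mul(142, -4), Add(Mul(Rational(1, 3), 9), Mul(Rational(1, 3), Pow(2, 3)), Mul(Rational(1, 3), 2, 9))) = Add(-568, Add(3, Mul(Rational(1, 3), 8), 6)) = Add(-568, Add(3, Rational(8, 3), 6)) = Add(-568, Rational(35, 3)) = Rational(-1669, 3)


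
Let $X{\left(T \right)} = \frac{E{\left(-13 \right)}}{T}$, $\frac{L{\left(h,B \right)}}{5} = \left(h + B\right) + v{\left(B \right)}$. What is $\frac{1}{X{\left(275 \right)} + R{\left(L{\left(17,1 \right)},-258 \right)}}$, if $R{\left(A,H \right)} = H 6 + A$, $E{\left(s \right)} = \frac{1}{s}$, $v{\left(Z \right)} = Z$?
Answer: $- \frac{3575}{5194476} \approx -0.00068823$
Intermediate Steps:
$L{\left(h,B \right)} = 5 h + 10 B$ ($L{\left(h,B \right)} = 5 \left(\left(h + B\right) + B\right) = 5 \left(\left(B + h\right) + B\right) = 5 \left(h + 2 B\right) = 5 h + 10 B$)
$X{\left(T \right)} = - \frac{1}{13 T}$ ($X{\left(T \right)} = \frac{1}{\left(-13\right) T} = - \frac{1}{13 T}$)
$R{\left(A,H \right)} = A + 6 H$ ($R{\left(A,H \right)} = 6 H + A = A + 6 H$)
$\frac{1}{X{\left(275 \right)} + R{\left(L{\left(17,1 \right)},-258 \right)}} = \frac{1}{- \frac{1}{13 \cdot 275} + \left(\left(5 \cdot 17 + 10 \cdot 1\right) + 6 \left(-258\right)\right)} = \frac{1}{\left(- \frac{1}{13}\right) \frac{1}{275} + \left(\left(85 + 10\right) - 1548\right)} = \frac{1}{- \frac{1}{3575} + \left(95 - 1548\right)} = \frac{1}{- \frac{1}{3575} - 1453} = \frac{1}{- \frac{5194476}{3575}} = - \frac{3575}{5194476}$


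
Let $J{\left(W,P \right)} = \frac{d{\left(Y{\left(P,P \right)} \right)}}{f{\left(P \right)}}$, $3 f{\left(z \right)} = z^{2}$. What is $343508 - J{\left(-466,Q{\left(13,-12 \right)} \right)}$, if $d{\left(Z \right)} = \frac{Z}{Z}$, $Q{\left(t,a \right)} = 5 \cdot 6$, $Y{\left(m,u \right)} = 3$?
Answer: $\frac{103052399}{300} \approx 3.4351 \cdot 10^{5}$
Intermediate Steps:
$Q{\left(t,a \right)} = 30$
$d{\left(Z \right)} = 1$
$f{\left(z \right)} = \frac{z^{2}}{3}$
$J{\left(W,P \right)} = \frac{3}{P^{2}}$ ($J{\left(W,P \right)} = 1 \frac{1}{\frac{1}{3} P^{2}} = 1 \frac{3}{P^{2}} = \frac{3}{P^{2}}$)
$343508 - J{\left(-466,Q{\left(13,-12 \right)} \right)} = 343508 - \frac{3}{900} = 343508 - 3 \cdot \frac{1}{900} = 343508 - \frac{1}{300} = \frac{103052399}{300}$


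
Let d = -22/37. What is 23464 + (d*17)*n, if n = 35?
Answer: 855078/37 ≈ 23110.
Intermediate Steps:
d = -22/37 (d = -22*1/37 = -22/37 ≈ -0.59459)
23464 + (d*17)*n = 23464 - 22/37*17*35 = 23464 - 374/37*35 = 23464 - 13090/37 = 855078/37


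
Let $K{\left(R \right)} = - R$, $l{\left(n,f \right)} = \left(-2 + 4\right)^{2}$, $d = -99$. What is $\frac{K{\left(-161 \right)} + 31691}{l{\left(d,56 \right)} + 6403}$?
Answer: $\frac{31852}{6407} \approx 4.9714$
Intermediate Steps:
$l{\left(n,f \right)} = 4$ ($l{\left(n,f \right)} = 2^{2} = 4$)
$\frac{K{\left(-161 \right)} + 31691}{l{\left(d,56 \right)} + 6403} = \frac{\left(-1\right) \left(-161\right) + 31691}{4 + 6403} = \frac{161 + 31691}{6407} = 31852 \cdot \frac{1}{6407} = \frac{31852}{6407}$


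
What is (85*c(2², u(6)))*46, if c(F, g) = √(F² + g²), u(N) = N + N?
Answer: 15640*√10 ≈ 49458.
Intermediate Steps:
u(N) = 2*N
(85*c(2², u(6)))*46 = (85*√((2²)² + (2*6)²))*46 = (85*√(4² + 12²))*46 = (85*√(16 + 144))*46 = (85*√160)*46 = (85*(4*√10))*46 = (340*√10)*46 = 15640*√10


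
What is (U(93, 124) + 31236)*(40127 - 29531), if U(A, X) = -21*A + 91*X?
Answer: 429847932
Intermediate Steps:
(U(93, 124) + 31236)*(40127 - 29531) = ((-21*93 + 91*124) + 31236)*(40127 - 29531) = ((-1953 + 11284) + 31236)*10596 = (9331 + 31236)*10596 = 40567*10596 = 429847932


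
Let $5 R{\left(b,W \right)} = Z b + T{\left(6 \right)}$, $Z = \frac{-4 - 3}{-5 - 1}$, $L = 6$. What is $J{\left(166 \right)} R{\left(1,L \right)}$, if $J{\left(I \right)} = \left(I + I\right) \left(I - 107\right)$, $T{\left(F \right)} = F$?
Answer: $\frac{421142}{15} \approx 28076.0$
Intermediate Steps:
$Z = \frac{7}{6}$ ($Z = - \frac{7}{-6} = \left(-7\right) \left(- \frac{1}{6}\right) = \frac{7}{6} \approx 1.1667$)
$J{\left(I \right)} = 2 I \left(-107 + I\right)$
$R{\left(b,W \right)} = \frac{6}{5} + \frac{7 b}{30}$ ($R{\left(b,W \right)} = \frac{\frac{7 b}{6} + 6}{5} = \frac{6 + \frac{7 b}{6}}{5} = \frac{6}{5} + \frac{7 b}{30}$)
$J{\left(166 \right)} R{\left(1,L \right)} = 2 \cdot 166 \left(-107 + 166\right) \left(\frac{6}{5} + \frac{7}{30} \cdot 1\right) = 2 \cdot 166 \cdot 59 \left(\frac{6}{5} + \frac{7}{30}\right) = 19588 \cdot \frac{43}{30} = \frac{421142}{15}$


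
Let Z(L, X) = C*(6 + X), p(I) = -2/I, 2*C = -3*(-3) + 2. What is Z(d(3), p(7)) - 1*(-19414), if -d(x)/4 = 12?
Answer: 136118/7 ≈ 19445.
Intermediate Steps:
d(x) = -48 (d(x) = -4*12 = -48)
C = 11/2 (C = (-3*(-3) + 2)/2 = (9 + 2)/2 = (½)*11 = 11/2 ≈ 5.5000)
Z(L, X) = 33 + 11*X/2 (Z(L, X) = 11*(6 + X)/2 = 33 + 11*X/2)
Z(d(3), p(7)) - 1*(-19414) = (33 + 11*(-2/7)/2) - 1*(-19414) = (33 + 11*(-2*⅐)/2) + 19414 = (33 + (11/2)*(-2/7)) + 19414 = (33 - 11/7) + 19414 = 220/7 + 19414 = 136118/7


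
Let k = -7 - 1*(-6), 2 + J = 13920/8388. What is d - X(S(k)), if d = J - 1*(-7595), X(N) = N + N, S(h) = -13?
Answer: 5326841/699 ≈ 7620.7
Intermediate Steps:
J = -238/699 (J = -2 + 13920/8388 = -2 + 13920*(1/8388) = -2 + 1160/699 = -238/699 ≈ -0.34049)
k = -1 (k = -7 + 6 = -1)
X(N) = 2*N
d = 5308667/699 (d = -238/699 - 1*(-7595) = -238/699 + 7595 = 5308667/699 ≈ 7594.7)
d - X(S(k)) = 5308667/699 - 2*(-13) = 5308667/699 - 1*(-26) = 5308667/699 + 26 = 5326841/699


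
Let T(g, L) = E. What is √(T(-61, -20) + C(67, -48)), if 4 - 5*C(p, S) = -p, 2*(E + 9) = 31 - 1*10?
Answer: √1570/10 ≈ 3.9623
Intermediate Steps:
E = 3/2 (E = -9 + (31 - 1*10)/2 = -9 + (31 - 10)/2 = -9 + (½)*21 = -9 + 21/2 = 3/2 ≈ 1.5000)
C(p, S) = ⅘ + p/5 (C(p, S) = ⅘ - (-1)*p/5 = ⅘ + p/5)
T(g, L) = 3/2
√(T(-61, -20) + C(67, -48)) = √(3/2 + (⅘ + (⅕)*67)) = √(3/2 + (⅘ + 67/5)) = √(3/2 + 71/5) = √(157/10) = √1570/10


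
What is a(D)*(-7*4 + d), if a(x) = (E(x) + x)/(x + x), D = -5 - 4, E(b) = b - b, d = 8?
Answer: -10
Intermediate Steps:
E(b) = 0
D = -9
a(x) = ½ (a(x) = (0 + x)/(x + x) = x/((2*x)) = x*(1/(2*x)) = ½)
a(D)*(-7*4 + d) = (-7*4 + 8)/2 = (-28 + 8)/2 = (½)*(-20) = -10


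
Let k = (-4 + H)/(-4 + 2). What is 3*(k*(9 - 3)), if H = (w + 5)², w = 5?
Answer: -864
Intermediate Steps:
H = 100 (H = (5 + 5)² = 10² = 100)
k = -48 (k = (-4 + 100)/(-4 + 2) = 96/(-2) = 96*(-½) = -48)
3*(k*(9 - 3)) = 3*(-48*(9 - 3)) = 3*(-48*6) = 3*(-288) = -864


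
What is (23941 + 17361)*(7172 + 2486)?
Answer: 398894716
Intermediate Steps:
(23941 + 17361)*(7172 + 2486) = 41302*9658 = 398894716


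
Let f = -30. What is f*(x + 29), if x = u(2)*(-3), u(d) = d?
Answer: -690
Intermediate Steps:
x = -6 (x = 2*(-3) = -6)
f*(x + 29) = -30*(-6 + 29) = -30*23 = -690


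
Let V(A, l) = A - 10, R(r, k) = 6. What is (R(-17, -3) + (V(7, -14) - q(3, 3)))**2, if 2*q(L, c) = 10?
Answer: 4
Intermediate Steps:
q(L, c) = 5 (q(L, c) = (1/2)*10 = 5)
V(A, l) = -10 + A
(R(-17, -3) + (V(7, -14) - q(3, 3)))**2 = (6 + ((-10 + 7) - 1*5))**2 = (6 + (-3 - 5))**2 = (6 - 8)**2 = (-2)**2 = 4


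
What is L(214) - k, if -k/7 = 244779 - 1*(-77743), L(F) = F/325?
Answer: 733737764/325 ≈ 2.2577e+6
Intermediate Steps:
L(F) = F/325 (L(F) = F*(1/325) = F/325)
k = -2257654 (k = -7*(244779 - 1*(-77743)) = -7*(244779 + 77743) = -7*322522 = -2257654)
L(214) - k = (1/325)*214 - 1*(-2257654) = 214/325 + 2257654 = 733737764/325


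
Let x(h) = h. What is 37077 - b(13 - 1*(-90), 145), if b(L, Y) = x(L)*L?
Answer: 26468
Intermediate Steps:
b(L, Y) = L² (b(L, Y) = L*L = L²)
37077 - b(13 - 1*(-90), 145) = 37077 - (13 - 1*(-90))² = 37077 - (13 + 90)² = 37077 - 1*103² = 37077 - 1*10609 = 37077 - 10609 = 26468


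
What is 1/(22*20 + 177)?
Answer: 1/617 ≈ 0.0016207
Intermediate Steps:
1/(22*20 + 177) = 1/(440 + 177) = 1/617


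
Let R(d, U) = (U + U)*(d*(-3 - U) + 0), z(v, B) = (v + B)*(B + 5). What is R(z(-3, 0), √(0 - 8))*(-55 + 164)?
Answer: -26160 + 19620*I*√2 ≈ -26160.0 + 27747.0*I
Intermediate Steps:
z(v, B) = (5 + B)*(B + v) (z(v, B) = (B + v)*(5 + B) = (5 + B)*(B + v))
R(d, U) = 2*U*d*(-3 - U) (R(d, U) = (2*U)*(d*(-3 - U)) = 2*U*d*(-3 - U))
R(z(-3, 0), √(0 - 8))*(-55 + 164) = (-2*√(0 - 8)*(0² + 5*0 + 5*(-3) + 0*(-3))*(3 + √(0 - 8)))*(-55 + 164) = -2*√(-8)*(0 + 0 - 15 + 0)*(3 + √(-8))*109 = -2*2*I*√2*(-15)*(3 + 2*I*√2)*109 = (60*I*√2*(3 + 2*I*√2))*109 = 6540*I*√2*(3 + 2*I*√2)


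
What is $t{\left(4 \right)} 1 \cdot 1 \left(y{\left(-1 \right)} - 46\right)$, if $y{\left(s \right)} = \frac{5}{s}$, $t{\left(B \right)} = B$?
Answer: $-204$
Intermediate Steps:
$t{\left(4 \right)} 1 \cdot 1 \left(y{\left(-1 \right)} - 46\right) = 4 \cdot 1 \cdot 1 \left(\frac{5}{-1} - 46\right) = 4 \cdot 1 \left(5 \left(-1\right) - 46\right) = 4 \left(-5 - 46\right) = 4 \left(-51\right) = -204$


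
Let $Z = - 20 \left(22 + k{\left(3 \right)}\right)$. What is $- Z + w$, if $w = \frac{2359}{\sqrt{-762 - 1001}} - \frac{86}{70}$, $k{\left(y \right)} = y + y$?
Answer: $\frac{19557}{35} - \frac{2359 i \sqrt{1763}}{1763} \approx 558.77 - 56.183 i$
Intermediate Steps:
$k{\left(y \right)} = 2 y$
$Z = -560$ ($Z = - 20 \left(22 + 2 \cdot 3\right) = - 20 \left(22 + 6\right) = \left(-20\right) 28 = -560$)
$w = - \frac{43}{35} - \frac{2359 i \sqrt{1763}}{1763}$ ($w = \frac{2359}{\sqrt{-1763}} - \frac{43}{35} = \frac{2359}{i \sqrt{1763}} - \frac{43}{35} = 2359 \left(- \frac{i \sqrt{1763}}{1763}\right) - \frac{43}{35} = - \frac{2359 i \sqrt{1763}}{1763} - \frac{43}{35} = - \frac{43}{35} - \frac{2359 i \sqrt{1763}}{1763} \approx -1.2286 - 56.183 i$)
$- Z + w = \left(-1\right) \left(-560\right) - \left(\frac{43}{35} + \frac{2359 i \sqrt{1763}}{1763}\right) = 560 - \left(\frac{43}{35} + \frac{2359 i \sqrt{1763}}{1763}\right) = \frac{19557}{35} - \frac{2359 i \sqrt{1763}}{1763}$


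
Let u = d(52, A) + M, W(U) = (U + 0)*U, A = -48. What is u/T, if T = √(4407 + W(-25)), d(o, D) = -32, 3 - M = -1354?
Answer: 1325*√1258/2516 ≈ 18.679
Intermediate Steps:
M = 1357 (M = 3 - 1*(-1354) = 3 + 1354 = 1357)
W(U) = U² (W(U) = U*U = U²)
T = 2*√1258 (T = √(4407 + (-25)²) = √(4407 + 625) = √5032 = 2*√1258 ≈ 70.937)
u = 1325 (u = -32 + 1357 = 1325)
u/T = 1325/((2*√1258)) = 1325*(√1258/2516) = 1325*√1258/2516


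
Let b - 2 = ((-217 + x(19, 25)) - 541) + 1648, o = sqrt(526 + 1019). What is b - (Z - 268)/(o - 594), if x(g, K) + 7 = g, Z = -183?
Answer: 105766390/117097 - 451*sqrt(1545)/351291 ≈ 903.19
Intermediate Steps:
x(g, K) = -7 + g
o = sqrt(1545) ≈ 39.306
b = 904 (b = 2 + (((-217 + (-7 + 19)) - 541) + 1648) = 2 + (((-217 + 12) - 541) + 1648) = 2 + ((-205 - 541) + 1648) = 2 + (-746 + 1648) = 2 + 902 = 904)
b - (Z - 268)/(o - 594) = 904 - (-183 - 268)/(sqrt(1545) - 594) = 904 - (-451)/(-594 + sqrt(1545)) = 904 + 451/(-594 + sqrt(1545))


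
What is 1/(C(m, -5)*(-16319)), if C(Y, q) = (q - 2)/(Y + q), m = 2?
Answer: -3/114233 ≈ -2.6262e-5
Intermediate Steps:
C(Y, q) = (-2 + q)/(Y + q)
1/(C(m, -5)*(-16319)) = 1/(((-2 - 5)/(2 - 5))*(-16319)) = 1/((-7/(-3))*(-16319)) = 1/(-1/3*(-7)*(-16319)) = 1/((7/3)*(-16319)) = 1/(-114233/3) = -3/114233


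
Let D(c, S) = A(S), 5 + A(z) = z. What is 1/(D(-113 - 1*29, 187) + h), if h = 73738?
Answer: 1/73920 ≈ 1.3528e-5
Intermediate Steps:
A(z) = -5 + z
D(c, S) = -5 + S
1/(D(-113 - 1*29, 187) + h) = 1/((-5 + 187) + 73738) = 1/(182 + 73738) = 1/73920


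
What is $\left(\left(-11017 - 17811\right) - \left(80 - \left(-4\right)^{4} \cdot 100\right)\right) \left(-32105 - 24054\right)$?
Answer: $185773972$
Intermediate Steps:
$\left(\left(-11017 - 17811\right) - \left(80 - \left(-4\right)^{4} \cdot 100\right)\right) \left(-32105 - 24054\right) = \left(-28828 + \left(256 \cdot 100 - 80\right)\right) \left(-56159\right) = \left(-28828 + \left(25600 - 80\right)\right) \left(-56159\right) = \left(-28828 + 25520\right) \left(-56159\right) = \left(-3308\right) \left(-56159\right) = 185773972$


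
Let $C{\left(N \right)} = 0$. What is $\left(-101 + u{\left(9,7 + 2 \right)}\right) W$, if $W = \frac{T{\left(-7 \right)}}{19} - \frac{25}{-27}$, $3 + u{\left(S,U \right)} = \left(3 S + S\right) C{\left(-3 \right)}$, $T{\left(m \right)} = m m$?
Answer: $- \frac{186992}{513} \approx -364.51$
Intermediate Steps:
$T{\left(m \right)} = m^{2}$
$u{\left(S,U \right)} = -3$ ($u{\left(S,U \right)} = -3 + \left(3 S + S\right) 0 = -3 + 4 S 0 = -3 + 0 = -3$)
$W = \frac{1798}{513}$ ($W = \frac{\left(-7\right)^{2}}{19} - \frac{25}{-27} = 49 \cdot \frac{1}{19} - - \frac{25}{27} = \frac{49}{19} + \frac{25}{27} = \frac{1798}{513} \approx 3.5049$)
$\left(-101 + u{\left(9,7 + 2 \right)}\right) W = \left(-101 - 3\right) \frac{1798}{513} = \left(-104\right) \frac{1798}{513} = - \frac{186992}{513}$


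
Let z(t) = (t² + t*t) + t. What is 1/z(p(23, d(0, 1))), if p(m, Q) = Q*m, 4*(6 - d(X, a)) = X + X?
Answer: 1/38226 ≈ 2.6160e-5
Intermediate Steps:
d(X, a) = 6 - X/2 (d(X, a) = 6 - (X + X)/4 = 6 - X/2)
z(t) = t + 2*t² (z(t) = (t² + t²) + t = 2*t² + t = t + 2*t²)
1/z(p(23, d(0, 1))) = 1/(((6 - ½*0)*23)*(1 + 2*((6 - ½*0)*23))) = 1/(((6 + 0)*23)*(1 + 2*((6 + 0)*23))) = 1/((6*23)*(1 + 2*(6*23))) = 1/(138*(1 + 2*138)) = 1/(138*(1 + 276)) = 1/(138*277) = 1/38226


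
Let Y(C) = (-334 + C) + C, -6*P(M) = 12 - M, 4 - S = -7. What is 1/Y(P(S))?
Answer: -3/1003 ≈ -0.0029910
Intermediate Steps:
S = 11 (S = 4 - 1*(-7) = 4 + 7 = 11)
P(M) = -2 + M/6 (P(M) = -(12 - M)/6 = -2 + M/6)
Y(C) = -334 + 2*C
1/Y(P(S)) = 1/(-334 + 2*(-2 + (⅙)*11)) = 1/(-334 + 2*(-2 + 11/6)) = 1/(-334 + 2*(-⅙)) = 1/(-334 - ⅓) = 1/(-1003/3) = -3/1003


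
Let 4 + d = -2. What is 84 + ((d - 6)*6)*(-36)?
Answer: 2676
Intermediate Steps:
d = -6 (d = -4 - 2 = -6)
84 + ((d - 6)*6)*(-36) = 84 + ((-6 - 6)*6)*(-36) = 84 - 12*6*(-36) = 84 - 72*(-36) = 84 + 2592 = 2676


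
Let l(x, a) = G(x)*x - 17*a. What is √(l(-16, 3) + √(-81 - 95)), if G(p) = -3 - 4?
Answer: √(61 + 4*I*√11) ≈ 7.8558 + 0.84438*I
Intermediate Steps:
G(p) = -7
l(x, a) = -17*a - 7*x (l(x, a) = -7*x - 17*a = -17*a - 7*x)
√(l(-16, 3) + √(-81 - 95)) = √((-17*3 - 7*(-16)) + √(-81 - 95)) = √((-51 + 112) + √(-176)) = √(61 + 4*I*√11)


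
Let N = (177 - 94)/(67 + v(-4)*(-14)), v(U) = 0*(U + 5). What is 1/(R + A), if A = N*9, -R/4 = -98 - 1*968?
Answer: 67/286435 ≈ 0.00023391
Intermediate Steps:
R = 4264 (R = -4*(-98 - 1*968) = -4*(-98 - 968) = -4*(-1066) = 4264)
v(U) = 0 (v(U) = 0*(5 + U) = 0)
N = 83/67 (N = (177 - 94)/(67 + 0*(-14)) = 83/(67 + 0) = 83/67 ≈ 1.2388)
A = 747/67 (A = (83/67)*9 = 747/67 ≈ 11.149)
1/(R + A) = 1/(4264 + 747/67) = 1/(286435/67) = 67/286435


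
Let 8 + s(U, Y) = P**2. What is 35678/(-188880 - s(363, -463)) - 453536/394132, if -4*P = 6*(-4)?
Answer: -12467302523/9306835982 ≈ -1.3396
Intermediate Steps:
P = 6 (P = -3*(-4)/2 = -1/4*(-24) = 6)
s(U, Y) = 28 (s(U, Y) = -8 + 6**2 = -8 + 36 = 28)
35678/(-188880 - s(363, -463)) - 453536/394132 = 35678/(-188880 - 1*28) - 453536/394132 = 35678/(-188880 - 28) - 453536*1/394132 = 35678/(-188908) - 113384/98533 = 35678*(-1/188908) - 113384/98533 = -17839/94454 - 113384/98533 = -12467302523/9306835982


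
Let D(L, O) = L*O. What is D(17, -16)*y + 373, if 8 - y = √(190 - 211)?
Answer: -1803 + 272*I*√21 ≈ -1803.0 + 1246.5*I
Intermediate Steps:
y = 8 - I*√21 (y = 8 - √(190 - 211) = 8 - √(-21) = 8 - I*√21 ≈ 8.0 - 4.5826*I)
D(17, -16)*y + 373 = (17*(-16))*(8 - I*√21) + 373 = -272*(8 - I*√21) + 373 = (-2176 + 272*I*√21) + 373 = -1803 + 272*I*√21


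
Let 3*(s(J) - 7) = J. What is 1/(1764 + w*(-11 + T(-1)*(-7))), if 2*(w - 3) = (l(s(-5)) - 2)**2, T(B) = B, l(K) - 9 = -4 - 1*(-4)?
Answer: 1/1654 ≈ 0.00060460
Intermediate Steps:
s(J) = 7 + J/3
l(K) = 9 (l(K) = 9 + (-4 - 1*(-4)) = 9 + (-4 + 4) = 9 + 0 = 9)
w = 55/2 (w = 3 + (9 - 2)**2/2 = 3 + (1/2)*7**2 = 3 + (1/2)*49 = 3 + 49/2 = 55/2 ≈ 27.500)
1/(1764 + w*(-11 + T(-1)*(-7))) = 1/(1764 + 55*(-11 - 1*(-7))/2) = 1/(1764 + 55*(-11 + 7)/2) = 1/(1764 + (55/2)*(-4)) = 1/(1764 - 110) = 1/1654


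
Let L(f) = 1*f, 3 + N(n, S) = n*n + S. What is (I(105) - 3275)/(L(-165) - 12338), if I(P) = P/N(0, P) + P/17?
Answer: 111105/425102 ≈ 0.26136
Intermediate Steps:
N(n, S) = -3 + S + n**2 (N(n, S) = -3 + (n*n + S) = -3 + (n**2 + S) = -3 + (S + n**2) = -3 + S + n**2)
L(f) = f
I(P) = P/17 + P/(-3 + P) (I(P) = P/(-3 + P + 0**2) + P/17 = P/(-3 + P + 0) + P*(1/17) = P/(-3 + P) + P/17 = P/17 + P/(-3 + P))
(I(105) - 3275)/(L(-165) - 12338) = ((1/17)*105*(14 + 105)/(-3 + 105) - 3275)/(-165 - 12338) = ((1/17)*105*119/102 - 3275)/(-12503) = ((1/17)*105*(1/102)*119 - 3275)*(-1/12503) = (245/34 - 3275)*(-1/12503) = -111105/34*(-1/12503) = 111105/425102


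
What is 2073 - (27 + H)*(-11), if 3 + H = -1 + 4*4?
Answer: 2502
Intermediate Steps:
H = 12 (H = -3 + (-1 + 4*4) = -3 + (-1 + 16) = -3 + 15 = 12)
2073 - (27 + H)*(-11) = 2073 - (27 + 12)*(-11) = 2073 - 39*(-11) = 2073 - 1*(-429) = 2073 + 429 = 2502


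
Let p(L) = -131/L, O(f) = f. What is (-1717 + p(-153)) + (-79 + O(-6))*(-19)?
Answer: -15475/153 ≈ -101.14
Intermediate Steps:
(-1717 + p(-153)) + (-79 + O(-6))*(-19) = (-1717 - 131/(-153)) + (-79 - 6)*(-19) = (-1717 - 131*(-1/153)) - 85*(-19) = (-1717 + 131/153) + 1615 = -262570/153 + 1615 = -15475/153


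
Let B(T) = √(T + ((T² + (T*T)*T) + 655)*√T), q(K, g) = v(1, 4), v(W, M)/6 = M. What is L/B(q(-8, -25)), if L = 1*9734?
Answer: 4867*√2/√(12 + 15055*√6) ≈ 35.837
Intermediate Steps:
v(W, M) = 6*M
L = 9734
q(K, g) = 24 (q(K, g) = 6*4 = 24)
B(T) = √(T + √T*(655 + T² + T³)) (B(T) = √(T + ((T² + T²*T) + 655)*√T) = √(T + ((T² + T³) + 655)*√T) = √(T + (655 + T² + T³)*√T) = √(T + √T*(655 + T² + T³)))
L/B(q(-8, -25)) = 9734/(√(24 + 24^(5/2) + 24^(7/2) + 655*√24)) = 9734/(√(24 + 1152*√6 + 27648*√6 + 655*(2*√6))) = 9734/(√(24 + 1152*√6 + 27648*√6 + 1310*√6)) = 9734/(√(24 + 30110*√6)) = 9734/√(24 + 30110*√6)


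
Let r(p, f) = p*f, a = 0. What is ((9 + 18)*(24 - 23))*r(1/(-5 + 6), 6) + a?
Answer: 162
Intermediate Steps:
r(p, f) = f*p
((9 + 18)*(24 - 23))*r(1/(-5 + 6), 6) + a = ((9 + 18)*(24 - 23))*(6/(-5 + 6)) + 0 = (27*1)*(6/1) + 0 = 27*(6*1) + 0 = 27*6 + 0 = 162 + 0 = 162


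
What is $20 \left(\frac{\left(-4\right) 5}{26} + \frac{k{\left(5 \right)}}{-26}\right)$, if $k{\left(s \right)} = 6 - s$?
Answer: $- \frac{210}{13} \approx -16.154$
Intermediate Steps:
$20 \left(\frac{\left(-4\right) 5}{26} + \frac{k{\left(5 \right)}}{-26}\right) = 20 \left(\frac{\left(-4\right) 5}{26} + \frac{6 - 5}{-26}\right) = 20 \left(\left(-20\right) \frac{1}{26} + \left(6 - 5\right) \left(- \frac{1}{26}\right)\right) = 20 \left(- \frac{10}{13} + 1 \left(- \frac{1}{26}\right)\right) = 20 \left(- \frac{10}{13} - \frac{1}{26}\right) = 20 \left(- \frac{21}{26}\right) = - \frac{210}{13}$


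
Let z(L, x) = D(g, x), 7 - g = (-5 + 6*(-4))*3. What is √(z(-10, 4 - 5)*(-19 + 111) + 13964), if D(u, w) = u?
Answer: 2*√5653 ≈ 150.37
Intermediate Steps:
g = 94 (g = 7 - (-5 + 6*(-4))*3 = 7 - (-5 - 24)*3 = 7 - (-29)*3 = 7 - 1*(-87) = 7 + 87 = 94)
z(L, x) = 94
√(z(-10, 4 - 5)*(-19 + 111) + 13964) = √(94*(-19 + 111) + 13964) = √(94*92 + 13964) = √(8648 + 13964) = √22612 = 2*√5653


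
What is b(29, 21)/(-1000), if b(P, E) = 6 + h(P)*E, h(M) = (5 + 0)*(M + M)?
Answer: -762/125 ≈ -6.0960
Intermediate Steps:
h(M) = 10*M (h(M) = 5*(2*M) = 10*M)
b(P, E) = 6 + 10*E*P (b(P, E) = 6 + (10*P)*E = 6 + 10*E*P)
b(29, 21)/(-1000) = (6 + 10*21*29)/(-1000) = (6 + 6090)*(-1/1000) = 6096*(-1/1000) = -762/125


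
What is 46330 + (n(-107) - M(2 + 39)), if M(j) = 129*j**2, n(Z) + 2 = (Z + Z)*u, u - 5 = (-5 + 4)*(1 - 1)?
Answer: -171591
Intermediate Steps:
u = 5 (u = 5 + (-5 + 4)*(1 - 1) = 5 - 1*0 = 5 + 0 = 5)
n(Z) = -2 + 10*Z (n(Z) = -2 + (Z + Z)*5 = -2 + (2*Z)*5 = -2 + 10*Z)
46330 + (n(-107) - M(2 + 39)) = 46330 + ((-2 + 10*(-107)) - 129*(2 + 39)**2) = 46330 + ((-2 - 1070) - 129*41**2) = 46330 + (-1072 - 129*1681) = 46330 + (-1072 - 1*216849) = 46330 + (-1072 - 216849) = 46330 - 217921 = -171591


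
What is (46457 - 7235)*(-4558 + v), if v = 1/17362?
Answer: -1551935997945/8681 ≈ -1.7877e+8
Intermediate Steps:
v = 1/17362 ≈ 5.7597e-5
(46457 - 7235)*(-4558 + v) = (46457 - 7235)*(-4558 + 1/17362) = 39222*(-79135995/17362) = -1551935997945/8681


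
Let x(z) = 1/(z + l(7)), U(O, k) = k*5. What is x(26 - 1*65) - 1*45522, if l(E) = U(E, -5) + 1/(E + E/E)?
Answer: -23261750/511 ≈ -45522.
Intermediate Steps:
U(O, k) = 5*k
l(E) = -25 + 1/(1 + E) (l(E) = 5*(-5) + 1/(E + E/E) = -25 + 1/(E + 1) = -25 + 1/(1 + E))
x(z) = 1/(-199/8 + z) (x(z) = 1/(z + (-24 - 25*7)/(1 + 7)) = 1/(z + (-24 - 175)/8) = 1/(z + (⅛)*(-199)) = 1/(z - 199/8) = 1/(-199/8 + z))
x(26 - 1*65) - 1*45522 = 8/(-199 + 8*(26 - 1*65)) - 1*45522 = 8/(-199 + 8*(26 - 65)) - 45522 = 8/(-199 + 8*(-39)) - 45522 = 8/(-199 - 312) - 45522 = 8/(-511) - 45522 = 8*(-1/511) - 45522 = -8/511 - 45522 = -23261750/511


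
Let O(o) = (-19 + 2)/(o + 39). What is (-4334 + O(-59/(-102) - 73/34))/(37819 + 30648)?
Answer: -8274473/130703503 ≈ -0.063307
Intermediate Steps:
O(o) = -17/(39 + o)
(-4334 + O(-59/(-102) - 73/34))/(37819 + 30648) = (-4334 - 17/(39 + (-59/(-102) - 73/34)))/(37819 + 30648) = (-4334 - 17/(39 + (-59*(-1/102) - 73*1/34)))/68467 = (-4334 - 17/(39 + (59/102 - 73/34)))*(1/68467) = (-4334 - 17/(39 - 80/51))*(1/68467) = (-4334 - 17/1909/51)*(1/68467) = (-4334 - 17*51/1909)*(1/68467) = (-4334 - 867/1909)*(1/68467) = -8274473/1909*1/68467 = -8274473/130703503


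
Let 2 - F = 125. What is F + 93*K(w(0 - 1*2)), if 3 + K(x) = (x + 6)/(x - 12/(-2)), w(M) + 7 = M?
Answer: -309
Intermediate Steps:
F = -123 (F = 2 - 1*125 = 2 - 125 = -123)
w(M) = -7 + M
K(x) = -2 (K(x) = -3 + (x + 6)/(x - 12/(-2)) = -3 + (6 + x)/(x - 12*(-½)) = -3 + (6 + x)/(x + 6) = -3 + (6 + x)/(6 + x) = -3 + 1 = -2)
F + 93*K(w(0 - 1*2)) = -123 + 93*(-2) = -123 - 186 = -309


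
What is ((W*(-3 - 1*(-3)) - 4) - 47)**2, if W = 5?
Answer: 2601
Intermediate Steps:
((W*(-3 - 1*(-3)) - 4) - 47)**2 = ((5*(-3 - 1*(-3)) - 4) - 47)**2 = ((5*(-3 + 3) - 4) - 47)**2 = ((5*0 - 4) - 47)**2 = ((0 - 4) - 47)**2 = (-4 - 47)**2 = (-51)**2 = 2601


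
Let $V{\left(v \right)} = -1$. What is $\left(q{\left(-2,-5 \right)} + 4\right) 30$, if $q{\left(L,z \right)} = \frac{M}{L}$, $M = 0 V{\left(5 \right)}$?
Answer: $120$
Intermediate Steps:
$M = 0$ ($M = 0 \left(-1\right) = 0$)
$q{\left(L,z \right)} = 0$ ($q{\left(L,z \right)} = \frac{0}{L} = 0$)
$\left(q{\left(-2,-5 \right)} + 4\right) 30 = \left(0 + 4\right) 30 = 4 \cdot 30 = 120$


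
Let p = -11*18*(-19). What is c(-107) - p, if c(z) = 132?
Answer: -3630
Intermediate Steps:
p = 3762 (p = -198*(-19) = 3762)
c(-107) - p = 132 - 1*3762 = 132 - 3762 = -3630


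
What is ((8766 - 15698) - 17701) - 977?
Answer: -25610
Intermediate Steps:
((8766 - 15698) - 17701) - 977 = (-6932 - 17701) - 977 = -24633 - 977 = -25610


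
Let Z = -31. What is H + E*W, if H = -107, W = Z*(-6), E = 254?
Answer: 47137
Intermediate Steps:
W = 186 (W = -31*(-6) = 186)
H + E*W = -107 + 254*186 = -107 + 47244 = 47137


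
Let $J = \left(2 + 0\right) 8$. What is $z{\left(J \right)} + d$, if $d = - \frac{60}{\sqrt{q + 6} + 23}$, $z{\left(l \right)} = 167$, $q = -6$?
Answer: $\frac{3781}{23} \approx 164.39$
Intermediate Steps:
$J = 16$ ($J = 2 \cdot 8 = 16$)
$d = - \frac{60}{23}$ ($d = - \frac{60}{\sqrt{-6 + 6} + 23} = - \frac{60}{\sqrt{0} + 23} = - \frac{60}{0 + 23} = - \frac{60}{23} \approx -2.6087$)
$z{\left(J \right)} + d = 167 - \frac{60}{23} = \frac{3781}{23}$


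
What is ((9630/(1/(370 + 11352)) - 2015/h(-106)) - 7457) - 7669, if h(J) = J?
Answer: 11963981819/106 ≈ 1.1287e+8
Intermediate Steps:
((9630/(1/(370 + 11352)) - 2015/h(-106)) - 7457) - 7669 = ((9630/(1/(370 + 11352)) - 2015/(-106)) - 7457) - 7669 = ((9630/(1/11722) - 2015*(-1/106)) - 7457) - 7669 = ((9630/(1/11722) + 2015/106) - 7457) - 7669 = ((9630*11722 + 2015/106) - 7457) - 7669 = ((112882860 + 2015/106) - 7457) - 7669 = (11965585175/106 - 7457) - 7669 = 11964794733/106 - 7669 = 11963981819/106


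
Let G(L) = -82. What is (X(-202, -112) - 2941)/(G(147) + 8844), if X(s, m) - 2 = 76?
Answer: -2863/8762 ≈ -0.32675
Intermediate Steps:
X(s, m) = 78 (X(s, m) = 2 + 76 = 78)
(X(-202, -112) - 2941)/(G(147) + 8844) = (78 - 2941)/(-82 + 8844) = -2863/8762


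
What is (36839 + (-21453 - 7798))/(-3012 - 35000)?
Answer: -1897/9503 ≈ -0.19962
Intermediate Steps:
(36839 + (-21453 - 7798))/(-3012 - 35000) = (36839 - 29251)/(-38012) = 7588*(-1/38012) = -1897/9503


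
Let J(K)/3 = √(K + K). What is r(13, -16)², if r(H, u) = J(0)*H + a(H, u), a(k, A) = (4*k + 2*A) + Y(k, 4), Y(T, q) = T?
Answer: 1089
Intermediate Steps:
a(k, A) = 2*A + 5*k (a(k, A) = (4*k + 2*A) + k = (2*A + 4*k) + k = 2*A + 5*k)
J(K) = 3*√2*√K (J(K) = 3*√(K + K) = 3*√(2*K) = 3*(√2*√K) = 3*√2*√K)
r(H, u) = 2*u + 5*H (r(H, u) = (3*√2*√0)*H + (2*u + 5*H) = (3*√2*0)*H + (2*u + 5*H) = 0*H + (2*u + 5*H) = 0 + (2*u + 5*H) = 2*u + 5*H)
r(13, -16)² = (2*(-16) + 5*13)² = (-32 + 65)² = 33² = 1089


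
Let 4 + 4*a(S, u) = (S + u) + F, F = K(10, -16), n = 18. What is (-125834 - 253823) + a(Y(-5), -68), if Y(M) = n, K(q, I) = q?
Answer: -379668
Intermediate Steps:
Y(M) = 18
F = 10
a(S, u) = 3/2 + S/4 + u/4 (a(S, u) = -1 + ((S + u) + 10)/4 = -1 + (10 + S + u)/4 = -1 + (5/2 + S/4 + u/4) = 3/2 + S/4 + u/4)
(-125834 - 253823) + a(Y(-5), -68) = (-125834 - 253823) + (3/2 + (¼)*18 + (¼)*(-68)) = -379657 + (3/2 + 9/2 - 17) = -379657 - 11 = -379668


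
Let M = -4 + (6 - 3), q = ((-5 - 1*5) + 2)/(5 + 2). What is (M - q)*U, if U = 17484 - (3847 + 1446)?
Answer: 12191/7 ≈ 1741.6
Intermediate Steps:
U = 12191 (U = 17484 - 1*5293 = 17484 - 5293 = 12191)
q = -8/7 (q = ((-5 - 5) + 2)/7 = (-10 + 2)*(⅐) = -8*⅐ = -8/7 ≈ -1.1429)
M = -1 (M = -4 + 3 = -1)
(M - q)*U = (-1 - 1*(-8/7))*12191 = (-1 + 8/7)*12191 = (⅐)*12191 = 12191/7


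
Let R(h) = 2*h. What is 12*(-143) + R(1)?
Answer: -1714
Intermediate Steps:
12*(-143) + R(1) = 12*(-143) + 2*1 = -1716 + 2 = -1714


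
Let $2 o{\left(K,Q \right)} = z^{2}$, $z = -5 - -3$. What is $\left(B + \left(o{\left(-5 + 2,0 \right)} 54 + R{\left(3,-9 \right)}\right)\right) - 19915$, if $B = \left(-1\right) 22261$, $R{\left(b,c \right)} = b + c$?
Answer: $-42074$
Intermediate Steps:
$z = -2$ ($z = -5 + 3 = -2$)
$o{\left(K,Q \right)} = 2$ ($o{\left(K,Q \right)} = \frac{\left(-2\right)^{2}}{2} = \frac{1}{2} \cdot 4 = 2$)
$B = -22261$
$\left(B + \left(o{\left(-5 + 2,0 \right)} 54 + R{\left(3,-9 \right)}\right)\right) - 19915 = \left(-22261 + \left(2 \cdot 54 + \left(3 - 9\right)\right)\right) - 19915 = \left(-22261 + \left(108 - 6\right)\right) - 19915 = \left(-22261 + 102\right) - 19915 = -22159 - 19915 = -42074$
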